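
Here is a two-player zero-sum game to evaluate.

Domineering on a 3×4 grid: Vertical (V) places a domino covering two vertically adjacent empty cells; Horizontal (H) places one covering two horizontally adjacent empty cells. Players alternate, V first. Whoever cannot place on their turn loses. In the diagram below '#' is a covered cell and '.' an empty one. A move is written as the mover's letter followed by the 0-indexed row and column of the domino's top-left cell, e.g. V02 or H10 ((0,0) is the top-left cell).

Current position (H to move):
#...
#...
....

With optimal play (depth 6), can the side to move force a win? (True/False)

ply 1, H at #.../#.../.... | H01=-1→###./#.../....; H02=-1→#.##/#.../....; H11=+1→#.../###./....*; H12=+1→#.../#.##/....; H20=-1→#.../#.../##..; H21=-1→#.../#.../.##.; H22=-1→#.../#.../..##
ply 2, V at #.../###./.... | V03=-1→#..#/####/....*; V13=-1→#.../####/...#
ply 3, H at #..#/####/.... | H01=+1→####/####/....*; H20=+1→#..#/####/##..; H21=+1→#..#/####/.##.; H22=+1→#..#/####/..##
ply 4: ####/####/.... is terminal -1 (V); from #.../#.../.... depth 6

H winning at [#.../#.../....]: True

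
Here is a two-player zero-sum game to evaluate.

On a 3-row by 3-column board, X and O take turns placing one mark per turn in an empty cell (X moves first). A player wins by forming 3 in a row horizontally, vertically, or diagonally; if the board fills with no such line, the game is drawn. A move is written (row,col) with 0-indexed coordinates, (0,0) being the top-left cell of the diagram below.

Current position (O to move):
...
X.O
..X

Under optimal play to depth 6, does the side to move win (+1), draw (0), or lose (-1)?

value(.../X.O/..X, O) = 0

p1 O@[.../X.O/..X]: (0,0)[O../X.O/..X]+0* (0,1)[.O./X.O/..X]-1 (0,2)[..O/X.O/..X]-1 (1,1)[.../XOO/..X]-1 (2,0)[.../X.O/O.X]+0 (2,1)[.../X.O/.OX]-1
p2 X@[O../X.O/..X]: (0,1)[OX./X.O/..X]+0* (0,2)[O.X/X.O/..X]+0 (1,1)[O../XXO/..X]+0 (2,0)[O../X.O/X.X]+0 (2,1)[O../X.O/.XX]+0
p3 O@[OX./X.O/..X]: (0,2)[OXO/X.O/..X]-1 (1,1)[OX./XOO/..X]+0* (2,0)[OX./X.O/O.X]+0 (2,1)[OX./X.O/.OX]+0
p4 X@[OX./XOO/..X]: (0,2)[OXX/XOO/..X]+0* (2,0)[OX./XOO/X.X]+0 (2,1)[OX./XOO/.XX]+0
p5 O@[OXX/XOO/..X]: (2,0)[OXX/XOO/O.X]+0* (2,1)[OXX/XOO/.OX]+0
p6 X@[OXX/XOO/O.X]: (2,1)[OXX/XOO/OXX]+0*
p7 O@[OXX/XOO/OXX] terminal +0; root [.../X.O/..X] d6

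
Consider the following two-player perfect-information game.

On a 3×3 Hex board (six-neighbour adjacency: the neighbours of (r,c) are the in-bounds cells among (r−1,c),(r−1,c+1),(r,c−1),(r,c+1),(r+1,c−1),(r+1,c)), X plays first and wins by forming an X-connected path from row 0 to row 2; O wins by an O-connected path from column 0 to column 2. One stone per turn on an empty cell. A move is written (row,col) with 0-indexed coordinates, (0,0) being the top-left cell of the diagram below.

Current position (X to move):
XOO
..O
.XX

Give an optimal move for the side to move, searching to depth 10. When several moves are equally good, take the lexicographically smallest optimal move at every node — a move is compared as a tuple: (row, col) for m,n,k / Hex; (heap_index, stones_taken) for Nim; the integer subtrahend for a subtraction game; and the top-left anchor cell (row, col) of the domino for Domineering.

p1 X@[XOO/..O/.XX]: (1,0)[XOO/X.O/.XX]+1* (1,1)[XOO/.XO/.XX]-1 (2,0)[XOO/..O/XXX]-1
p2 O@[XOO/X.O/.XX]: (1,1)[XOO/XOO/.XX]-1* (2,0)[XOO/X.O/OXX]-1
p3 X@[XOO/XOO/.XX]: (2,0)[XOO/XOO/XXX]+1*
p4 O@[XOO/XOO/XXX] terminal -1; root [XOO/..O/.XX] d10

X's best at [XOO/..O/.XX]: (1,0)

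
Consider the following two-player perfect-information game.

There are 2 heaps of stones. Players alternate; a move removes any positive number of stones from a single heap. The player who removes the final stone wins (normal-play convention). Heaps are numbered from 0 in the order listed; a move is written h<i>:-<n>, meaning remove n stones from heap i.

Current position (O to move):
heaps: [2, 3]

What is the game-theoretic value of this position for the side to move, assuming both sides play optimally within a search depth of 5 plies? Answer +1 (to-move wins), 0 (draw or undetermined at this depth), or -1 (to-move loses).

value((2,3), O) = +1

ply 1, O at (2,3) | h0:-1=-1→(1,3); h0:-2=-1→(0,3); h1:-1=+1→(2,2)*; h1:-2=-1→(2,1); h1:-3=-1→(2,0)
ply 2, X at (2,2) | h0:-1=-1→(1,2)*; h0:-2=-1→(0,2); h1:-1=-1→(2,1); h1:-2=-1→(2,0)
ply 3, O at (1,2) | h0:-1=-1→(0,2); h1:-1=+1→(1,1)*; h1:-2=-1→(1,0)
ply 4, X at (1,1) | h0:-1=-1→(0,1)*; h1:-1=-1→(1,0)
ply 5, O at (0,1) | h1:-1=+1→(0,0)*
ply 6: (0,0) is terminal -1 (X); from (2,3) depth 5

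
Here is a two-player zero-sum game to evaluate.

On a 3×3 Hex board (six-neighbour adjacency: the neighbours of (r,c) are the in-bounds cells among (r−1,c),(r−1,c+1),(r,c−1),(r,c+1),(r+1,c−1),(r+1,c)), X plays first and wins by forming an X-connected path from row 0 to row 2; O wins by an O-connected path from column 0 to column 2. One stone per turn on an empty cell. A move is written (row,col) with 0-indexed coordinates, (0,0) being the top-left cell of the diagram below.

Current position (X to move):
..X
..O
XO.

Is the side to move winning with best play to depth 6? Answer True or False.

X winning at [..X/..O/XO.]: True

p1 X@[..X/..O/XO.]: (0,0)[X.X/..O/XO.]+1* (0,1)[.XX/..O/XO.]+1 (1,0)[..X/X.O/XO.]+1 (1,1)[..X/.XO/XO.]+1 (2,2)[..X/..O/XOX]+1
p2 O@[X.X/..O/XO.]: (0,1)[XOX/..O/XO.]-1* (1,0)[X.X/O.O/XO.]-1 (1,1)[X.X/.OO/XO.]-1 (2,2)[X.X/..O/XOO]-1
p3 X@[XOX/..O/XO.]: (1,0)[XOX/X.O/XO.]+1* (1,1)[XOX/.XO/XO.]+1 (2,2)[XOX/..O/XOX]+1
p4 O@[XOX/X.O/XO.] terminal -1; root [..X/..O/XO.] d6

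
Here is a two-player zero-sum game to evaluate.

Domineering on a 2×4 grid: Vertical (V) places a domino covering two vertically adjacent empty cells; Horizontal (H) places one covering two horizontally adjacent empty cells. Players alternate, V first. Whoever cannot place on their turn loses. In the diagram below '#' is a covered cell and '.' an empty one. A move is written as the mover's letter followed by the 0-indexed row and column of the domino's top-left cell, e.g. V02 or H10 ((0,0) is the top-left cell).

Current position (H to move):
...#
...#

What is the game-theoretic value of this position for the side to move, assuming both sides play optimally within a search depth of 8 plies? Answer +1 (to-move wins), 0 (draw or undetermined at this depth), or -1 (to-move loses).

ply 1, H at ...#/...# | H00=+1→##.#/...#*; H01=+1→.###/...#; H10=+1→...#/##.#; H11=+1→...#/.###
ply 2, V at ##.#/...# | V02=-1→####/..##*
ply 3, H at ####/..## | H10=+1→####/####*
ply 4: ####/#### is terminal -1 (V); from ...#/...# depth 8

value(...#/...#, H) = +1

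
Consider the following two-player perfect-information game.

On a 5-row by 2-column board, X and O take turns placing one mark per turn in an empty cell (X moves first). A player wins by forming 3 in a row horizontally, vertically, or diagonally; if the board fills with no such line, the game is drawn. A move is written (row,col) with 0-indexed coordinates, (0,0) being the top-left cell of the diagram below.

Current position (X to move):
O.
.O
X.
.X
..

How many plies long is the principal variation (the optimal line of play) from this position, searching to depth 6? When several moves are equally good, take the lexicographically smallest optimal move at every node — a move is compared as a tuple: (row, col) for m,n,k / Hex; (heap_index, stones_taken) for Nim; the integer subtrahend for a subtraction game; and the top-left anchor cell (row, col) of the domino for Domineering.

[O./.O/X./.X/..] X move#1: (0,1):+0/OX/.O/X./.X/.., (1,0):+0/O./XO/X./.X/.., (2,1):+1/O./.O/XX/.X/..*, (3,0):+1/O./.O/X./XX/.., (4,0):+0/O./.O/X./.X/X., (4,1):+0/O./.O/X./.X/.X
[O./.O/XX/.X/..] O move#2: (0,1):-1/OO/.O/XX/.X/..*, (1,0):-1/O./OO/XX/.X/.., (3,0):-1/O./.O/XX/OX/.., (4,0):-1/O./.O/XX/.X/O., (4,1):-1/O./.O/XX/.X/.O
[OO/.O/XX/.X/..] X move#3: (1,0):+1/OO/XO/XX/.X/..*, (3,0):+1/OO/.O/XX/XX/.., (4,0):+1/OO/.O/XX/.X/X., (4,1):+1/OO/.O/XX/.X/.X
[OO/XO/XX/.X/..] O move#4: (3,0):-1/OO/XO/XX/OX/..*, (4,0):-1/OO/XO/XX/.X/O., (4,1):-1/OO/XO/XX/.X/.O
[OO/XO/XX/OX/..] X move#5: (4,0):+0/OO/XO/XX/OX/X., (4,1):+1/OO/XO/XX/OX/.X*
[OO/XO/XX/OX/.X] end (terminal -1, O#6); searched O./.O/X./.X/.. to 6

PV length from [O./.O/X./.X/..]: 5 plies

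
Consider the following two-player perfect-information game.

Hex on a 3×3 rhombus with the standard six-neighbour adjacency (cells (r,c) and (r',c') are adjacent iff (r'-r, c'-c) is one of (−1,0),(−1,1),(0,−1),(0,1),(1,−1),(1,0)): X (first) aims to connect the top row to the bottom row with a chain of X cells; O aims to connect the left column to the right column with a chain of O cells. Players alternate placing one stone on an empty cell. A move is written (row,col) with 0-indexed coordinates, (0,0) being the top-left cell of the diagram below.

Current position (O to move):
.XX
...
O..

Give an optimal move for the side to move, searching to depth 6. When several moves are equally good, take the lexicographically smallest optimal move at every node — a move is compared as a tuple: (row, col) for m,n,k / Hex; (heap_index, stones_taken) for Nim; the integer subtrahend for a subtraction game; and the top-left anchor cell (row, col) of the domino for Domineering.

p1 O@[.XX/.../O..]: (0,0)[OXX/.../O..]-1 (1,0)[.XX/O../O..]-1 (1,1)[.XX/.O./O..]-1 (1,2)[.XX/..O/O..]+1* (2,1)[.XX/.../OO.]+1 (2,2)[.XX/.../O.O]-1
p2 X@[.XX/..O/O..]: (0,0)[XXX/..O/O..]-1* (1,0)[.XX/X.O/O..]-1 (1,1)[.XX/.XO/O..]-1 (2,1)[.XX/..O/OX.]-1 (2,2)[.XX/..O/O.X]-1
p3 O@[XXX/..O/O..]: (1,0)[XXX/O.O/O..]+1* (1,1)[XXX/.OO/O..]+1 (2,1)[XXX/..O/OO.]+1 (2,2)[XXX/..O/O.O]+1
p4 X@[XXX/O.O/O..]: (1,1)[XXX/OXO/O..]-1* (2,1)[XXX/O.O/OX.]-1 (2,2)[XXX/O.O/O.X]-1
p5 O@[XXX/OXO/O..]: (2,1)[XXX/OXO/OO.]+1* (2,2)[XXX/OXO/O.O]-1
p6 X@[XXX/OXO/OO.] terminal -1; root [.XX/.../O..] d6

O's best at [.XX/.../O..]: (1,2)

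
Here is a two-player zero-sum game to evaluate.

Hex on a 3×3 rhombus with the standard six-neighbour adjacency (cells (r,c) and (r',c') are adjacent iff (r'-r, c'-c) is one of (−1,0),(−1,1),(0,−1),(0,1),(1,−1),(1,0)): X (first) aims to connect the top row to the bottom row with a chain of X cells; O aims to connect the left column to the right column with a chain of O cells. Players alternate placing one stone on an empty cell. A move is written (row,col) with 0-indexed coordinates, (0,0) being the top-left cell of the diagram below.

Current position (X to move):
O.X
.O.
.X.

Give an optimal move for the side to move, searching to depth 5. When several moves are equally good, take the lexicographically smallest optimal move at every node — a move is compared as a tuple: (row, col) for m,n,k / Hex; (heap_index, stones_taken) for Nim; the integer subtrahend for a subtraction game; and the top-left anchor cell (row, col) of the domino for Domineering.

X's best at [O.X/.O./.X.]: (1,2)

ply 1, X at O.X/.O./.X. | (0,1)=-1→OXX/.O./.X.; (1,0)=-1→O.X/XO./.X.; (1,2)=+1→O.X/.OX/.X.*; (2,0)=-1→O.X/.O./XX.; (2,2)=-1→O.X/.O./.XX
ply 2: O.X/.OX/.X. is terminal -1 (O); from O.X/.O./.X. depth 5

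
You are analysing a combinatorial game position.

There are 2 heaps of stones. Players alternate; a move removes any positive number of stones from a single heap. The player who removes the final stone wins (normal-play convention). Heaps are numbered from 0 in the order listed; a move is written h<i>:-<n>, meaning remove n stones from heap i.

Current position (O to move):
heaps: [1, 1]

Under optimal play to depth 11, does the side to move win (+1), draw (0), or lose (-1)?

ply 1, O at (1,1) | h0:-1=-1→(0,1)*; h1:-1=-1→(1,0)
ply 2, X at (0,1) | h1:-1=+1→(0,0)*
ply 3: (0,0) is terminal -1 (O); from (1,1) depth 11

value((1,1), O) = -1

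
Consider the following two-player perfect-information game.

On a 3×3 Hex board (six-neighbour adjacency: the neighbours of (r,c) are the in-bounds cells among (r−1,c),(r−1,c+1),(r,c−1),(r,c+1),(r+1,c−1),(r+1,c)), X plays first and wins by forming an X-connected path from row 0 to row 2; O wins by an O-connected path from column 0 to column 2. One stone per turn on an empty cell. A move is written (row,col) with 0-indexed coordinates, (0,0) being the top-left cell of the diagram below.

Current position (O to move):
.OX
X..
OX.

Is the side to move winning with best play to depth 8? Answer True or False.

O winning at [.OX/X../OX.]: False

ply 1, O at .OX/X../OX. | (0,0)=-1→OOX/X../OX.*; (1,1)=-1→.OX/XO./OX.; (1,2)=-1→.OX/X.O/OX.; (2,2)=-1→.OX/X../OXO
ply 2, X at OOX/X../OX. | (1,1)=+1→OOX/XX./OX.*; (1,2)=+1→OOX/X.X/OX.; (2,2)=+1→OOX/X../OXX
ply 3: OOX/XX./OX. is terminal -1 (O); from .OX/X../OX. depth 8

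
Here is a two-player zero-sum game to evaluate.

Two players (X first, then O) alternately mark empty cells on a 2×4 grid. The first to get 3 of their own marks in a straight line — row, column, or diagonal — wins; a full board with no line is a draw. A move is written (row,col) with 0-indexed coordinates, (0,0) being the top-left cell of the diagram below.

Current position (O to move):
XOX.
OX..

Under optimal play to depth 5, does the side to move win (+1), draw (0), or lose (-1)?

p1 O@[XOX./OX..]: (0,3)[XOXO/OX..]+0* (1,2)[XOX./OXO.]+0 (1,3)[XOX./OX.O]+0
p2 X@[XOXO/OX..]: (1,2)[XOXO/OXX.]+0* (1,3)[XOXO/OX.X]+0
p3 O@[XOXO/OXX.]: (1,3)[XOXO/OXXO]+0*
p4 X@[XOXO/OXXO] terminal +0; root [XOX./OX..] d5

value(XOX./OX.., O) = 0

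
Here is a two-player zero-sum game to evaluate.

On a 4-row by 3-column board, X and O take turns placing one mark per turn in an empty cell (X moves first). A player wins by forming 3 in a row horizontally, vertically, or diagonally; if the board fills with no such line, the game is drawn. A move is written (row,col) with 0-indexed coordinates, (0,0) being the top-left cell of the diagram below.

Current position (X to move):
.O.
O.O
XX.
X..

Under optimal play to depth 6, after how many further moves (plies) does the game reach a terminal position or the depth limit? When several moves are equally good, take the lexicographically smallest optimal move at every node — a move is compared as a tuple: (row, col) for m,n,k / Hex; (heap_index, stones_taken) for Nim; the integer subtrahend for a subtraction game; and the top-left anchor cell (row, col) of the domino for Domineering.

PV length from [.O./O.O/XX./X..]: 3 plies

p1 X@[.O./O.O/XX./X..]: (0,0)[XO./O.O/XX./X..]-1 (0,2)[.OX/O.O/XX./X..]-1 (1,1)[.O./OXO/XX./X..]+1* (2,2)[.O./O.O/XXX/X..]+1 (3,1)[.O./O.O/XX./XX.]-1 (3,2)[.O./O.O/XX./X.X]-1
p2 O@[.O./OXO/XX./X..]: (0,0)[OO./OXO/XX./X..]-1* (0,2)[.OO/OXO/XX./X..]-1 (2,2)[.O./OXO/XXO/X..]-1 (3,1)[.O./OXO/XX./XO.]-1 (3,2)[.O./OXO/XX./X.O]-1
p3 X@[OO./OXO/XX./X..]: (0,2)[OOX/OXO/XX./X..]+1* (2,2)[OO./OXO/XXX/X..]+1 (3,1)[OO./OXO/XX./XX.]+1 (3,2)[OO./OXO/XX./X.X]-1
p4 O@[OOX/OXO/XX./X..] terminal -1; root [.O./O.O/XX./X..] d6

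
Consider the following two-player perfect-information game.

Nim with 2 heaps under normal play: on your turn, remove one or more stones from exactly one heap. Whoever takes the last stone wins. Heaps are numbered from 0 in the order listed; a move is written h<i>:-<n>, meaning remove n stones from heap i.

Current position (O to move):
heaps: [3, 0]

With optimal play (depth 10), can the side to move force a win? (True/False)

O winning at [(3,0)]: True

[(3,0)] O move#1: h0:-1:-1/(2,0), h0:-2:-1/(1,0), h0:-3:+1/(0,0)*
[(0,0)] end (terminal -1, X#2); searched (3,0) to 10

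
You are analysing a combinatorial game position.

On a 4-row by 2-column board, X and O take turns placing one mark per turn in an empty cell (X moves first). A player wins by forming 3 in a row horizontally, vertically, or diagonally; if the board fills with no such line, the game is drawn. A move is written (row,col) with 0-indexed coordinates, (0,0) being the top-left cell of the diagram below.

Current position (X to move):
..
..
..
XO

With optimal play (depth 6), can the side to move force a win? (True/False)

X winning at [../../../XO]: False

[../../../XO] X move#1: (0,0):+0/X./../../XO*, (0,1):+0/.X/../../XO, (1,0):+0/../X./../XO, (1,1):+0/../.X/../XO, (2,0):+0/../../X./XO, (2,1):+0/../../.X/XO
[X./../../XO] O move#2: (0,1):+0/XO/../../XO*, (1,0):+0/X./O./../XO, (1,1):+0/X./.O/../XO, (2,0):+0/X./../O./XO, (2,1):+0/X./../.O/XO
[XO/../../XO] X move#3: (1,0):+0/XO/X./../XO*, (1,1):+0/XO/.X/../XO, (2,0):+0/XO/../X./XO, (2,1):+0/XO/../.X/XO
[XO/X./../XO] O move#4: (1,1):-1/XO/XO/../XO, (2,0):+0/XO/X./O./XO*, (2,1):-1/XO/X./.O/XO
[XO/X./O./XO] X move#5: (1,1):+0/XO/XX/O./XO*, (2,1):+0/XO/X./OX/XO
[XO/XX/O./XO] O move#6: (2,1):+0/XO/XX/OO/XO*
[XO/XX/OO/XO] end (terminal +0, X#7); searched ../../../XO to 6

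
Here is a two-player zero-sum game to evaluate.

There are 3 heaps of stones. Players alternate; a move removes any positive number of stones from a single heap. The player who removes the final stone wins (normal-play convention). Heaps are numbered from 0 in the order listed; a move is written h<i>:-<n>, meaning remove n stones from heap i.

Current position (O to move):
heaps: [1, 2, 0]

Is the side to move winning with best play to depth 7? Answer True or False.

O winning at [(1,2,0)]: True

ply 1, O at (1,2,0) | h0:-1=-1→(0,2,0); h1:-1=+1→(1,1,0)*; h1:-2=-1→(1,0,0)
ply 2, X at (1,1,0) | h0:-1=-1→(0,1,0)*; h1:-1=-1→(1,0,0)
ply 3, O at (0,1,0) | h1:-1=+1→(0,0,0)*
ply 4: (0,0,0) is terminal -1 (X); from (1,2,0) depth 7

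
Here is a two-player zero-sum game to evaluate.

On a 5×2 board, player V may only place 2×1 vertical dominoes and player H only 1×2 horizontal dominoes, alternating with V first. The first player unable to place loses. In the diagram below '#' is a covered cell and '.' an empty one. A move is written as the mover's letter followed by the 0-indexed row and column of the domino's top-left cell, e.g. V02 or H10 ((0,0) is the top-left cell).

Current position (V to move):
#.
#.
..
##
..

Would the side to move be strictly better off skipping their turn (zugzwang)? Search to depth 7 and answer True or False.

zugzwang(#./#./../##/.., V) = False

[#./#./../##/..] V move#1: V01:-1/##/##/../##/..*, V11:-1/#./##/.#/##/..
[##/##/../##/..] H move#2: H20:+1/##/##/##/##/..*, H40:+1/##/##/../##/##
[##/##/##/##/..] end (terminal -1, V#3); searched #./#./../##/.. to 7
suppose V passes — search the same position with H to move:
pass> [#./#./../##/..] H move#1: H20:+1/#./#./##/##/..*, H40:-1/#./#./../##/##
pass> [#./#./##/##/..] V move#2: V01:-1/##/##/##/##/..*
pass> [##/##/##/##/..] H move#3: H40:+1/##/##/##/##/##*
pass> [##/##/##/##/##] end (terminal -1, V#4); searched #./#./../##/.. to 7
for V: play -1, pass -1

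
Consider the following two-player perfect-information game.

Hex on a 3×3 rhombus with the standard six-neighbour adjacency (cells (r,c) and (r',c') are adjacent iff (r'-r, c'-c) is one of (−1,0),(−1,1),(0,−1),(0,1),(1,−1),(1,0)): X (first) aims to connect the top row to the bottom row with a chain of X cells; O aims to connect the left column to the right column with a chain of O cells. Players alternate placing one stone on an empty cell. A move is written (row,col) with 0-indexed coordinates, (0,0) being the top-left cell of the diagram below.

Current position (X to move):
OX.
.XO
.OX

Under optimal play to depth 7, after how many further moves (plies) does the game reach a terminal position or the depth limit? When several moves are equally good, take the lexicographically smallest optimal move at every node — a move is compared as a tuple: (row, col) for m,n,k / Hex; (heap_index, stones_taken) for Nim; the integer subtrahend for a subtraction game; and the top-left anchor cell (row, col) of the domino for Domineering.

p1 X@[OX./.XO/.OX]: (0,2)[OXX/.XO/.OX]-1 (1,0)[OX./XXO/.OX]-1 (2,0)[OX./.XO/XOX]+1*
p2 O@[OX./.XO/XOX] terminal -1; root [OX./.XO/.OX] d7

PV length from [OX./.XO/.OX]: 1 ply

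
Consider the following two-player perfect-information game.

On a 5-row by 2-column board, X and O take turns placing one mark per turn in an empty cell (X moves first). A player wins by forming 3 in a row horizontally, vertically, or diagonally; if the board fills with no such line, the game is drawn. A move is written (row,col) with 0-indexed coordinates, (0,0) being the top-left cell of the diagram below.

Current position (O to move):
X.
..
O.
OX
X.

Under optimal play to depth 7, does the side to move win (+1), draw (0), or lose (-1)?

value(X./../O./OX/X., O) = +1

[X./../O./OX/X.] O move#1: (0,1):+0/XO/../O./OX/X., (1,0):+1/X./O./O./OX/X.*, (1,1):+0/X./.O/O./OX/X., (2,1):+0/X./../OO/OX/X., (4,1):+0/X./../O./OX/XO
[X./O./O./OX/X.] end (terminal -1, X#2); searched X./../O./OX/X. to 7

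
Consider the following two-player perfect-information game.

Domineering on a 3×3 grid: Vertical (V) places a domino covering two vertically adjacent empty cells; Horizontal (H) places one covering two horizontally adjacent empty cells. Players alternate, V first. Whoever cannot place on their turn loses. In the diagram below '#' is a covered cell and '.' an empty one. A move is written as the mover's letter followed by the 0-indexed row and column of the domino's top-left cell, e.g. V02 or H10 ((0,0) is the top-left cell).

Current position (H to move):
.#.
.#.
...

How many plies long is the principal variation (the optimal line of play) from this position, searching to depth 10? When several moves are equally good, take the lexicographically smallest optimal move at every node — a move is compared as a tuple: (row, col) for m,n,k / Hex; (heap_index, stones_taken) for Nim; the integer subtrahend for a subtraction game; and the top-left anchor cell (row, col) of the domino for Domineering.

PV length from [.#./.#./...]: 2 plies

[.#./.#./...] H move#1: H20:-1/.#./.#./##.*, H21:-1/.#./.#./.##
[.#./.#./##.] V move#2: V00:+1/##./##./##.*, V02:+1/.##/.##/##., V12:+1/.#./.##/###
[##./##./##.] end (terminal -1, H#3); searched .#./.#./... to 10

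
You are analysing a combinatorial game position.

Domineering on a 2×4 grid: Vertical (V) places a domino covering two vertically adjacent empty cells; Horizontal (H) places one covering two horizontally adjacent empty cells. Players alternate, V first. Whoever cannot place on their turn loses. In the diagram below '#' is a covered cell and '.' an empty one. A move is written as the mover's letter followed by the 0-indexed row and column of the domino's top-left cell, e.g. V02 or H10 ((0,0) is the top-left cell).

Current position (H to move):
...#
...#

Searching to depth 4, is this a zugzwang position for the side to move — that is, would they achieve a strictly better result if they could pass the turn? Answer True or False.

zugzwang(...#/...#, H) = False

[...#/...#] H move#1: H00:+1/##.#/...#*, H01:+1/.###/...#, H10:+1/...#/##.#, H11:+1/...#/.###
[##.#/...#] V move#2: V02:-1/####/..##*
[####/..##] H move#3: H10:+1/####/####*
[####/####] end (terminal -1, V#4); searched ...#/...# to 4
if H skipped the turn, V would face:
~ [...#/...#] V move#1: V00:-1/#..#/#..#, V01:+1/.#.#/.#.#*, V02:-1/..##/..##
~ [.#.#/.#.#] end (terminal -1, H#2); searched ...#/...# to 4
compare (H): move=+1 vs pass=-1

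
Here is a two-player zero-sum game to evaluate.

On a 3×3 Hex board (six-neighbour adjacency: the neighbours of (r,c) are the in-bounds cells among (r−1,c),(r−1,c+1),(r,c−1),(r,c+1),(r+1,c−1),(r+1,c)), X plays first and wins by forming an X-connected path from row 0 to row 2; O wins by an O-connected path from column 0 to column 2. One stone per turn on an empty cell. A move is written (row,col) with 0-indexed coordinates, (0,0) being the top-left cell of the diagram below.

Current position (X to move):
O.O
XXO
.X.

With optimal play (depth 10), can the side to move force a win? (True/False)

X winning at [O.O/XXO/.X.]: True

ply 1, X at O.O/XXO/.X. | (0,1)=+1→OXO/XXO/.X.*; (2,0)=-1→O.O/XXO/XX.; (2,2)=-1→O.O/XXO/.XX
ply 2: OXO/XXO/.X. is terminal -1 (O); from O.O/XXO/.X. depth 10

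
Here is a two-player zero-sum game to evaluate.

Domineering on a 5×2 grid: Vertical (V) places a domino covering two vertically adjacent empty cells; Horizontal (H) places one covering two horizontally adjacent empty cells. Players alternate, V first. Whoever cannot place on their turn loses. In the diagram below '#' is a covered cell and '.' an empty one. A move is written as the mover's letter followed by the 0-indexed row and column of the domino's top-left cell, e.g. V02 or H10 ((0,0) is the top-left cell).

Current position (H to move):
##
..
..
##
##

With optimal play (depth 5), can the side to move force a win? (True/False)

p1 H@[##/../../##/##]: H10[##/##/../##/##]+1* H20[##/../##/##/##]+1
p2 V@[##/##/../##/##] terminal -1; root [##/../../##/##] d5

H winning at [##/../../##/##]: True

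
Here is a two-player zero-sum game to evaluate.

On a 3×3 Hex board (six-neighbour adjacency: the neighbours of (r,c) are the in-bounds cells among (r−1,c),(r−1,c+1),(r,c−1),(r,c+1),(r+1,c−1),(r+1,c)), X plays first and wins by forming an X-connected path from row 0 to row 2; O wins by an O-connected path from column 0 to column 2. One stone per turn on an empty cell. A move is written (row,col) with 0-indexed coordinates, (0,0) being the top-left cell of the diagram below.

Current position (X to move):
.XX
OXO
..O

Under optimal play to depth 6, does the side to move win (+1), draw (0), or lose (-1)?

value(.XX/OXO/..O, X) = +1

[.XX/OXO/..O] X move#1: (0,0):+1/XXX/OXO/..O*, (2,0):+1/.XX/OXO/X.O, (2,1):+1/.XX/OXO/.XO
[XXX/OXO/..O] O move#2: (2,0):-1/XXX/OXO/O.O*, (2,1):-1/XXX/OXO/.OO
[XXX/OXO/O.O] X move#3: (2,1):+1/XXX/OXO/OXO*
[XXX/OXO/OXO] end (terminal -1, O#4); searched .XX/OXO/..O to 6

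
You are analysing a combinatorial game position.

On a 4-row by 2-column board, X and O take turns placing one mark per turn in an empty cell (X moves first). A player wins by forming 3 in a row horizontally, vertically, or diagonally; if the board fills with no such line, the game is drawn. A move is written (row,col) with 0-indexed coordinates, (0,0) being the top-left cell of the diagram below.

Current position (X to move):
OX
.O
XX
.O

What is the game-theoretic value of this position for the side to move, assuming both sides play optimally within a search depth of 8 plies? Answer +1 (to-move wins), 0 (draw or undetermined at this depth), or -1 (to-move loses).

ply 1, X at OX/.O/XX/.O | (1,0)=+0→OX/XO/XX/.O*; (3,0)=+0→OX/.O/XX/XO
ply 2, O at OX/XO/XX/.O | (3,0)=+0→OX/XO/XX/OO*
ply 3: OX/XO/XX/OO is terminal +0 (X); from OX/.O/XX/.O depth 8

value(OX/.O/XX/.O, X) = 0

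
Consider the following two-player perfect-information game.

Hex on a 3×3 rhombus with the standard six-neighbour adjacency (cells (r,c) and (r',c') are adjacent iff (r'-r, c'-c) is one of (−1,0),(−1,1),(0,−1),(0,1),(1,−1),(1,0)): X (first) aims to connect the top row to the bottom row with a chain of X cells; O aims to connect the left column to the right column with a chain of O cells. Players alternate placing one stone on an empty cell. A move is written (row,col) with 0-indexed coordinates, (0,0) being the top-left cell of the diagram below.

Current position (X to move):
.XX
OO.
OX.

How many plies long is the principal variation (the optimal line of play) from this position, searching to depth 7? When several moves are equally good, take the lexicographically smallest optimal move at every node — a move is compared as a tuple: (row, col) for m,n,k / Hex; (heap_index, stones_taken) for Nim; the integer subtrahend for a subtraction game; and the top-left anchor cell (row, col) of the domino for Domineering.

ply 1, X at .XX/OO./OX. | (0,0)=-1→XXX/OO./OX.; (1,2)=+1→.XX/OOX/OX.*; (2,2)=-1→.XX/OO./OXX
ply 2: .XX/OOX/OX. is terminal -1 (O); from .XX/OO./OX. depth 7

PV length from [.XX/OO./OX.]: 1 ply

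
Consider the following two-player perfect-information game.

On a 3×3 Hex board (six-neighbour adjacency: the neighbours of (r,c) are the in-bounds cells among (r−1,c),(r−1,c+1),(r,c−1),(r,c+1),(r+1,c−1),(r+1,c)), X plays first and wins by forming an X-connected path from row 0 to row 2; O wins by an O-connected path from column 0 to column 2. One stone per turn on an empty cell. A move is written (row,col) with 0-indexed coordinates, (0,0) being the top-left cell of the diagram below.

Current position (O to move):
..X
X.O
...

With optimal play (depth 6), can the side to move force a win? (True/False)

ply 1, O at ..X/X.O/... | (0,0)=-1→O.X/X.O/...; (0,1)=-1→.OX/X.O/...; (1,1)=-1→..X/XOO/...; (2,0)=+1→..X/X.O/O..*; (2,1)=-1→..X/X.O/.O.; (2,2)=-1→..X/X.O/..O
ply 2, X at ..X/X.O/O.. | (0,0)=-1→X.X/X.O/O..*; (0,1)=-1→.XX/X.O/O..; (1,1)=-1→..X/XXO/O..; (2,1)=-1→..X/X.O/OX.; (2,2)=-1→..X/X.O/O.X
ply 3, O at X.X/X.O/O.. | (0,1)=+1→XOX/X.O/O..*; (1,1)=+1→X.X/XOO/O..; (2,1)=+1→X.X/X.O/OO.; (2,2)=+1→X.X/X.O/O.O
ply 4, X at XOX/X.O/O.. | (1,1)=-1→XOX/XXO/O..*; (2,1)=-1→XOX/X.O/OX.; (2,2)=-1→XOX/X.O/O.X
ply 5, O at XOX/XXO/O.. | (2,1)=+1→XOX/XXO/OO.*; (2,2)=-1→XOX/XXO/O.O
ply 6: XOX/XXO/OO. is terminal -1 (X); from ..X/X.O/... depth 6

O winning at [..X/X.O/...]: True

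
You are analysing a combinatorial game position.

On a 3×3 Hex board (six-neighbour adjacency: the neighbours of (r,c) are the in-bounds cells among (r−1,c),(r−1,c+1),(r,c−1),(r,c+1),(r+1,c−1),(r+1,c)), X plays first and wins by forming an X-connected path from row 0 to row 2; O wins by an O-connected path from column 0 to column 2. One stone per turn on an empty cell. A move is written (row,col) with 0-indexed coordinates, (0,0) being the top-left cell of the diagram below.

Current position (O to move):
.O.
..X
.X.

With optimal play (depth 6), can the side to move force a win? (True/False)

O winning at [.O./..X/.X.]: True

[.O./..X/.X.] O move#1: (0,0):-1/OO./..X/.X., (0,2):+1/.OO/..X/.X.*, (1,0):-1/.O./O.X/.X., (1,1):-1/.O./.OX/.X., (2,0):-1/.O./..X/OX., (2,2):-1/.O./..X/.XO
[.OO/..X/.X.] X move#2: (0,0):-1/XOO/..X/.X.*, (1,0):-1/.OO/X.X/.X., (1,1):-1/.OO/.XX/.X., (2,0):-1/.OO/..X/XX., (2,2):-1/.OO/..X/.XX
[XOO/..X/.X.] O move#3: (1,0):+1/XOO/O.X/.X.*, (1,1):+1/XOO/.OX/.X., (2,0):+1/XOO/..X/OX., (2,2):-1/XOO/..X/.XO
[XOO/O.X/.X.] end (terminal -1, X#4); searched .O./..X/.X. to 6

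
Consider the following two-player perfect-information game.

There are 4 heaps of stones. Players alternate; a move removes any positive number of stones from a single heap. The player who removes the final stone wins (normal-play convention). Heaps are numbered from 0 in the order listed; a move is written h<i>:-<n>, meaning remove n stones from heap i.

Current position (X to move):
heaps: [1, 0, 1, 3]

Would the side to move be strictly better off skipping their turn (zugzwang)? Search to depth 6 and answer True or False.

[(1,0,1,3)] X move#1: h0:-1:-1/(0,0,1,3), h2:-1:-1/(1,0,0,3), h3:-1:-1/(1,0,1,2), h3:-2:-1/(1,0,1,1), h3:-3:+1/(1,0,1,0)*
[(1,0,1,0)] O move#2: h0:-1:-1/(0,0,1,0)*, h2:-1:-1/(1,0,0,0)
[(0,0,1,0)] X move#3: h2:-1:+1/(0,0,0,0)*
[(0,0,0,0)] end (terminal -1, O#4); searched (1,0,1,3) to 6
suppose X passes — search the same position with O to move:
pass> [(1,0,1,3)] O move#1: h0:-1:-1/(0,0,1,3), h2:-1:-1/(1,0,0,3), h3:-1:-1/(1,0,1,2), h3:-2:-1/(1,0,1,1), h3:-3:+1/(1,0,1,0)*
pass> [(1,0,1,0)] X move#2: h0:-1:-1/(0,0,1,0)*, h2:-1:-1/(1,0,0,0)
pass> [(0,0,1,0)] O move#3: h2:-1:+1/(0,0,0,0)*
pass> [(0,0,0,0)] end (terminal -1, X#4); searched (1,0,1,3) to 6
for X: play +1, pass -1

zugzwang((1,0,1,3), X) = False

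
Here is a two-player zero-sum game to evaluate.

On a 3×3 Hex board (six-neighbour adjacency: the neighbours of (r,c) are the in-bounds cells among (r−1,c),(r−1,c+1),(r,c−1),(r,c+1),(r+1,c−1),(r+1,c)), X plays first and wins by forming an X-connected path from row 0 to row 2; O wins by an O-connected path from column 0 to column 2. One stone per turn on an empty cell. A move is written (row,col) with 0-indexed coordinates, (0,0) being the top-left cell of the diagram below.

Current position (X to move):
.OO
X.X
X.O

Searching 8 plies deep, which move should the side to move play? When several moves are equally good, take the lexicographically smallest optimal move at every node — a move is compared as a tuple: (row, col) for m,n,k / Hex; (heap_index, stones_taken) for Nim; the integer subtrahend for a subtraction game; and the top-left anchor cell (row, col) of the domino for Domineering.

X's best at [.OO/X.X/X.O]: (0,0)

ply 1, X at .OO/X.X/X.O | (0,0)=+1→XOO/X.X/X.O*; (1,1)=-1→.OO/XXX/X.O; (2,1)=-1→.OO/X.X/XXO
ply 2: XOO/X.X/X.O is terminal -1 (O); from .OO/X.X/X.O depth 8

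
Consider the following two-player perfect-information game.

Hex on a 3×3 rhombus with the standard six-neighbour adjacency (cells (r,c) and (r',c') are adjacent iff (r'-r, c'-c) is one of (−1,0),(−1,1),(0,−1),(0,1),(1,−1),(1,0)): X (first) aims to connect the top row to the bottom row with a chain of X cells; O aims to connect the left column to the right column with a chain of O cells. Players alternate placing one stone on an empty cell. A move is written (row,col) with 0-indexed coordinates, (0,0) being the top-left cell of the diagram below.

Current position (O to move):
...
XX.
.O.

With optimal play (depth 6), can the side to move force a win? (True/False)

p1 O@[.../XX./.O.]: (0,0)[O../XX./.O.]-1 (0,1)[.O./XX./.O.]-1 (0,2)[..O/XX./.O.]-1 (1,2)[.../XXO/.O.]-1 (2,0)[.../XX./OO.]+1* (2,2)[.../XX./.OO]-1
p2 X@[.../XX./OO.]: (0,0)[X../XX./OO.]-1* (0,1)[.X./XX./OO.]-1 (0,2)[..X/XX./OO.]-1 (1,2)[.../XXX/OO.]-1 (2,2)[.../XX./OOX]-1
p3 O@[X../XX./OO.]: (0,1)[XO./XX./OO.]+1* (0,2)[X.O/XX./OO.]+1 (1,2)[X../XXO/OO.]+1 (2,2)[X../XX./OOO]+1
p4 X@[XO./XX./OO.]: (0,2)[XOX/XX./OO.]-1* (1,2)[XO./XXX/OO.]-1 (2,2)[XO./XX./OOX]-1
p5 O@[XOX/XX./OO.]: (1,2)[XOX/XXO/OO.]+1* (2,2)[XOX/XX./OOO]+1
p6 X@[XOX/XXO/OO.] terminal -1; root [.../XX./.O.] d6

O winning at [.../XX./.O.]: True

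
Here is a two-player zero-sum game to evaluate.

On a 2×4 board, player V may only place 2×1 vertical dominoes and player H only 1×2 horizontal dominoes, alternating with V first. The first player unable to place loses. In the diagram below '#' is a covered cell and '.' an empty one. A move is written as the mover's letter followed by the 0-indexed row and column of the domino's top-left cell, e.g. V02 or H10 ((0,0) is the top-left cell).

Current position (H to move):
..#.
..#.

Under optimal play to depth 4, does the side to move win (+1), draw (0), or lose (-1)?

p1 H@[..#./..#.]: H00[###./..#.]+1* H10[..#./###.]+1
p2 V@[###./..#.]: V03[####/..##]-1*
p3 H@[####/..##]: H10[####/####]+1*
p4 V@[####/####] terminal -1; root [..#./..#.] d4

value(..#./..#., H) = +1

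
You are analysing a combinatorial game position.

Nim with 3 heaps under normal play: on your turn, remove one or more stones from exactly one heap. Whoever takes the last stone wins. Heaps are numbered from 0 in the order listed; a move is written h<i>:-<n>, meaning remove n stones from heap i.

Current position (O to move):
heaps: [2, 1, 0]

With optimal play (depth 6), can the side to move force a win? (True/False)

O winning at [(2,1,0)]: True

ply 1, O at (2,1,0) | h0:-1=+1→(1,1,0)*; h0:-2=-1→(0,1,0); h1:-1=-1→(2,0,0)
ply 2, X at (1,1,0) | h0:-1=-1→(0,1,0)*; h1:-1=-1→(1,0,0)
ply 3, O at (0,1,0) | h1:-1=+1→(0,0,0)*
ply 4: (0,0,0) is terminal -1 (X); from (2,1,0) depth 6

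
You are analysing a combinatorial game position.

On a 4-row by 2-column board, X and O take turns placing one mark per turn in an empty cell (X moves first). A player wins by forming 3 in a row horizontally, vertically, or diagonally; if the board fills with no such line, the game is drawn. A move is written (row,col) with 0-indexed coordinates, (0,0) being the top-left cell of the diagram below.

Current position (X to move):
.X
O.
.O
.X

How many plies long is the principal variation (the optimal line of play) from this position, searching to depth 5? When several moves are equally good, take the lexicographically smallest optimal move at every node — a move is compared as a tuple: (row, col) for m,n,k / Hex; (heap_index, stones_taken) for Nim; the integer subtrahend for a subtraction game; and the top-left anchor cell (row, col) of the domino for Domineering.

PV length from [.X/O./.O/.X]: 4 plies

[.X/O./.O/.X] X move#1: (0,0):+0/XX/O./.O/.X*, (1,1):-1/.X/OX/.O/.X, (2,0):+0/.X/O./XO/.X, (3,0):+0/.X/O./.O/XX
[XX/O./.O/.X] O move#2: (1,1):+0/XX/OO/.O/.X*, (2,0):+0/XX/O./OO/.X, (3,0):+0/XX/O./.O/OX
[XX/OO/.O/.X] X move#3: (2,0):+0/XX/OO/XO/.X*, (3,0):+0/XX/OO/.O/XX
[XX/OO/XO/.X] O move#4: (3,0):+0/XX/OO/XO/OX*
[XX/OO/XO/OX] end (terminal +0, X#5); searched .X/O./.O/.X to 5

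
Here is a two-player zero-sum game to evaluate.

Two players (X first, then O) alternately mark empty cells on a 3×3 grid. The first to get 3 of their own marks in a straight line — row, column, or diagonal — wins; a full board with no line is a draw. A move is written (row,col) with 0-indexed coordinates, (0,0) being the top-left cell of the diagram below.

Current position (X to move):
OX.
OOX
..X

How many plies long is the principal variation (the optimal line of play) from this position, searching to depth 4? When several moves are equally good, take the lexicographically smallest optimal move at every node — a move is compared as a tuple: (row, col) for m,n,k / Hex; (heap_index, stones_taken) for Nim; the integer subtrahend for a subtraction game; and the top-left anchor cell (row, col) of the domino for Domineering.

PV length from [OX./OOX/..X]: 1 ply

[OX./OOX/..X] X move#1: (0,2):+1/OXX/OOX/..X*, (2,0):+1/OX./OOX/X.X, (2,1):-1/OX./OOX/.XX
[OXX/OOX/..X] end (terminal -1, O#2); searched OX./OOX/..X to 4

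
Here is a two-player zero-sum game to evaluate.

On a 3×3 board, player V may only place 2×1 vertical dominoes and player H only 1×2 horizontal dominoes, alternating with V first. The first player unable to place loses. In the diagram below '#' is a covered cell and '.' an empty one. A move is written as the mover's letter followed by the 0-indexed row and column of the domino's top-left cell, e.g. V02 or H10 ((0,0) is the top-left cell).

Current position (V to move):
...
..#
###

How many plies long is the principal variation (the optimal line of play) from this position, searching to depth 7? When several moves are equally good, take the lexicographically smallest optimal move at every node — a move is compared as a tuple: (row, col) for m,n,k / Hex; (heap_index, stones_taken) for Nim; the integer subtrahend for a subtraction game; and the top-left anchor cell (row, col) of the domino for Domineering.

[.../..#/###] V move#1: V00:-1/#../#.#/###, V01:+1/.#./.##/###*
[.#./.##/###] end (terminal -1, H#2); searched .../..#/### to 7

PV length from [.../..#/###]: 1 ply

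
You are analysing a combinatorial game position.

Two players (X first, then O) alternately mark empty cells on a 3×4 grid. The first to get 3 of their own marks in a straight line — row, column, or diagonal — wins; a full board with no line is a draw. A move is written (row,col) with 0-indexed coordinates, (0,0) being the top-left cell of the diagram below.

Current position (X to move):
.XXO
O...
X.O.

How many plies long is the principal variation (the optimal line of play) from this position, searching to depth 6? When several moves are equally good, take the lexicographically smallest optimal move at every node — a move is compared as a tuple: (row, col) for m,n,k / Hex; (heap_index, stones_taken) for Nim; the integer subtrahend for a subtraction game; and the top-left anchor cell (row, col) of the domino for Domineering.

ply 1, X at .XXO/O.../X.O. | (0,0)=+1→XXXO/O.../X.O.*; (1,1)=+1→.XXO/OX../X.O.; (1,2)=+1→.XXO/O.X./X.O.; (1,3)=+1→.XXO/O..X/X.O.; (2,1)=+1→.XXO/O.../XXO.; (2,3)=+1→.XXO/O.../X.OX
ply 2: XXXO/O.../X.O. is terminal -1 (O); from .XXO/O.../X.O. depth 6

PV length from [.XXO/O.../X.O.]: 1 ply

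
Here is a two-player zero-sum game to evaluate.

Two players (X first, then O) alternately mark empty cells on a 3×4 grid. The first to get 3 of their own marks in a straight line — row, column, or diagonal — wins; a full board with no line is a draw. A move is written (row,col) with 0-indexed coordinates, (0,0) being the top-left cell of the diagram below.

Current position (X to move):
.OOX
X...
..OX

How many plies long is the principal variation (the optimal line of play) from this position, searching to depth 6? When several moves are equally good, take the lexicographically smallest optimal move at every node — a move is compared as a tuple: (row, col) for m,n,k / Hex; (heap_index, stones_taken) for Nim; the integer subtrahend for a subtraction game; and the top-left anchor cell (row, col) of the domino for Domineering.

p1 X@[.OOX/X.../..OX]: (0,0)[XOOX/X.../..OX]-1 (1,1)[.OOX/XX../..OX]-1 (1,2)[.OOX/X.X./..OX]-1 (1,3)[.OOX/X..X/..OX]+1* (2,0)[.OOX/X.../X.OX]-1 (2,1)[.OOX/X.../.XOX]-1
p2 O@[.OOX/X..X/..OX] terminal -1; root [.OOX/X.../..OX] d6

PV length from [.OOX/X.../..OX]: 1 ply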